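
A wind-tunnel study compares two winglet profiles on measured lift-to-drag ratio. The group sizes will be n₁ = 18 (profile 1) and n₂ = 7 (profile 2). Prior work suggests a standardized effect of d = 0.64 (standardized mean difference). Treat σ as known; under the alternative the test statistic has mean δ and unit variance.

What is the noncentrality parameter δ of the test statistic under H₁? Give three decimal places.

δ ≈ 1.437

The noncentrality parameter scales effect size by the design's sample-size factor: δ = d / √(1/n₁ + 1/n₂) = 0.64 / √(1/18 + 1/7) = 1.4368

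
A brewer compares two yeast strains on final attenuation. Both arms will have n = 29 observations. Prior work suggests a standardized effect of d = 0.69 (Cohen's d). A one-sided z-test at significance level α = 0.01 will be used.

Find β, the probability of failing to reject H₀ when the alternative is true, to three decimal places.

β ≈ 0.382

Noncentrality parameter: δ = d·√(n/2) = 0.69 × √(29/2) = 2.6274
One-sided α = 0.01 → critical value z_{0.01} = 2.326.
Power = P(Z > 2.326 − δ) = Φ(0.301) = 0.6183.
Type II error: β = 1 − power = 1 − 0.6183 = 0.3817.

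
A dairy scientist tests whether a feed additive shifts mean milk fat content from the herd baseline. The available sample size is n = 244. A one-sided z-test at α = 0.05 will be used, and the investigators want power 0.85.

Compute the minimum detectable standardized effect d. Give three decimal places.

Required noncentrality: δ = z_{0.05} + z_{0.15} = 1.645 + 1.036 = 2.681.
δ = d·√n ⇒ d = δ/√n = 2.681/√244 = 0.1717.

d ≈ 0.172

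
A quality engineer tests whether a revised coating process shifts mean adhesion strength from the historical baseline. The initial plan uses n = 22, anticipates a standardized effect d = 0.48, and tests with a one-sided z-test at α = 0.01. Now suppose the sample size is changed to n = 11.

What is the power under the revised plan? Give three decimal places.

With n = 11: δ = d·√n = 0.48 × √11 = 1.5920. Critical value z_{0.01} = 2.326.
Revised power = P(Z > 2.326 − δ) = Φ(-0.734) = 0.2314.

Power ≈ 0.231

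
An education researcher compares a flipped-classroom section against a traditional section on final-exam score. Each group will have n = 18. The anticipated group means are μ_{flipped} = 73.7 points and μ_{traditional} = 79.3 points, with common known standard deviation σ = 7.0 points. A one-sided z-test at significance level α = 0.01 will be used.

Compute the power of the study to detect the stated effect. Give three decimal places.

Standardized effect: d = |μ_{flipped} − μ_{traditional}| / σ = |73.7 − 79.3| / 7.0 = 0.8000
Noncentrality parameter: λ = d·√(n/2) = 0.8000 × √(18/2) = 2.4000
Critical value for a one-sided test at α = 0.01: z_α = 2.326.
Power = Φ(λ − 2.326) = Φ(0.074) = 0.5294.

Power ≈ 0.529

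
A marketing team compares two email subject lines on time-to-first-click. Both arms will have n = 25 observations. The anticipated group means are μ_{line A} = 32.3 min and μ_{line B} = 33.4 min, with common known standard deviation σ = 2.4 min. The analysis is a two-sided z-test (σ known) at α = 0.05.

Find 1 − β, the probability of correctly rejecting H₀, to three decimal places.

Standardized effect: d = |μ_{line A} − μ_{line B}| / σ = |32.3 − 33.4| / 2.4 = 0.4583
Noncentrality parameter: δ = d·√(n/2) = 0.4583 × √(25/2) = 1.6205
Critical value for a two-sided test at α = 0.05: z_{α/2} = 1.960.
Power = Φ(δ − 1.960) + Φ(−δ − 1.960) = Φ(-0.340) + Φ(-3.580) = 0.3671 + 0.0002 = 0.3673.

Power ≈ 0.367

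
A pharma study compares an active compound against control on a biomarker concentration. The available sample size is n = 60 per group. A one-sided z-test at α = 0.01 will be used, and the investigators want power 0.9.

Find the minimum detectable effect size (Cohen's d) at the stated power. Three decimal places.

Need Φ(δ − 2.326) = 0.9, so δ = 2.326 + 1.282 = 3.608.
δ = d·√(n/2) ⇒ d = δ/√(n/2) = 3.608/√(60/2) = 0.6587.

d ≈ 0.659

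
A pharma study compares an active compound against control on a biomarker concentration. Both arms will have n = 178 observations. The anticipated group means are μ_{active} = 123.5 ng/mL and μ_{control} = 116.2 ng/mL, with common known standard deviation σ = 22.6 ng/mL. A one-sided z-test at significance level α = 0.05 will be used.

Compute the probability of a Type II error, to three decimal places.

β ≈ 0.080

Standardized effect: d = |μ_{active} − μ_{control}| / σ = |123.5 − 116.2| / 22.6 = 0.3230
Noncentrality parameter: δ = d·√(n/2) = 0.3230 × √(178/2) = 3.0473
Critical value for a one-sided test at α = 0.05: z_α = 1.645.
Power = P(Z > 1.645 − δ) = Φ(1.402) = 0.9196.
Type II error: β = 1 − power = 1 − 0.9196 = 0.0804.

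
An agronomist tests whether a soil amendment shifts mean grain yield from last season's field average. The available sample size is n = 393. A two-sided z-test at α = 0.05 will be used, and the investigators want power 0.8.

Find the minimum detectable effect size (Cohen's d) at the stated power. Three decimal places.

d ≈ 0.141

Required noncentrality: δ = z_{0.025} + z_{0.20} = 1.960 + 0.842 = 2.802.
(Lower-tail contribution to power is negligible for δ > 0.)
δ = d·√n ⇒ d = δ/√n = 2.802/√393 = 0.1413.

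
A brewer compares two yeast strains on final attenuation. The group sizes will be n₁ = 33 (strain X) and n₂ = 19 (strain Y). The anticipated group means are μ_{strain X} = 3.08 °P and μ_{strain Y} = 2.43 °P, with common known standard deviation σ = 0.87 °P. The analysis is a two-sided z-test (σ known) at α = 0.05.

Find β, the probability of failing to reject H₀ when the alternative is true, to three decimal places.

β ≈ 0.263

Standardized effect: d = |μ_{strain X} − μ_{strain Y}| / σ = |3.08 − 2.43| / 0.87 = 0.7471
Noncentrality parameter: δ = d / √(1/n₁ + 1/n₂) = 0.7471 / √(1/33 + 1/19) = 2.5943
Critical value for a two-sided test at α = 0.05: z_{α/2} = 1.960.
Power = Φ(δ − 1.960) + Φ(−δ − 1.960) = Φ(0.634) + Φ(-4.554) = 0.7371 + 0.0000 = 0.7371.
Type II error: β = 1 − power = 1 − 0.7371 = 0.2629.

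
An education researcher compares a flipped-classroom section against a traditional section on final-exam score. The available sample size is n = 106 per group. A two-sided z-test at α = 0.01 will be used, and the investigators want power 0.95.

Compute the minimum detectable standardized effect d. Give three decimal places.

d ≈ 0.580

Required noncentrality: δ = z_{0.005} + z_{0.05} = 2.576 + 1.645 = 4.221.
(Lower-tail contribution to power is negligible for δ > 0.)
δ = d·√(n/2) ⇒ d = δ/√(n/2) = 4.221/√(106/2) = 0.5798.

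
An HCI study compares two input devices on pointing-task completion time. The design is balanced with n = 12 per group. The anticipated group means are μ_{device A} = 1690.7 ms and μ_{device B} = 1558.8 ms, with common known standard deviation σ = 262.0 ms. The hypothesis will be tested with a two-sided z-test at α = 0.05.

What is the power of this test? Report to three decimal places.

Standardized effect: d = |μ_{device A} − μ_{device B}| / σ = |1690.7 − 1558.8| / 262.0 = 0.5034
Noncentrality parameter: δ = d·√(n/2) = 0.5034 × √(12/2) = 1.2332
Two-sided α = 0.05 → critical value z_{0.025} = 1.960.
Power = Φ(δ − 1.960) + Φ(−δ − 1.960) = Φ(-0.727) + Φ(-3.193) = 0.2337 + 0.0007 = 0.2344.

Power ≈ 0.234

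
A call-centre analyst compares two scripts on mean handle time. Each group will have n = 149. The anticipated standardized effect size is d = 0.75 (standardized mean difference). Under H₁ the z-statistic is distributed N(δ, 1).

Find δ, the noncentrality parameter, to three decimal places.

δ ≈ 6.474

The noncentrality parameter scales effect size by the design's sample-size factor: δ = d·√(n/2) = 0.75 × √(149/2) = 6.4735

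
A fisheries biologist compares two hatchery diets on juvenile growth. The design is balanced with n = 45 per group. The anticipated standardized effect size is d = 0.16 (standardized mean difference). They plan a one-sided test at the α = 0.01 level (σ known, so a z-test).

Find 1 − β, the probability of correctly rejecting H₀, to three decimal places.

Power ≈ 0.059

Noncentrality parameter: δ = d·√(n/2) = 0.16 × √(45/2) = 0.7589
Critical value for a one-sided test at α = 0.01: z_α = 2.326.
Power = Φ(δ − 2.326) = Φ(-1.567) = 0.0585.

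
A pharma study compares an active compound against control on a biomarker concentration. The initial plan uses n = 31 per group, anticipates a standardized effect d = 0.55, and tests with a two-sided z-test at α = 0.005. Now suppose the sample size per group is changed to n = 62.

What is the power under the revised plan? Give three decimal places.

With n = 62 per group: δ = d·√(n/2) = 0.55 × √(62/2) = 3.0623. Critical value z_{0.0025} = 2.807.
Revised power = Φ(δ − 2.807) + Φ(−δ − 2.807) = Φ(0.255) + Φ(-5.869) = 0.6007 + 0.0000 = 0.6007.

Power ≈ 0.601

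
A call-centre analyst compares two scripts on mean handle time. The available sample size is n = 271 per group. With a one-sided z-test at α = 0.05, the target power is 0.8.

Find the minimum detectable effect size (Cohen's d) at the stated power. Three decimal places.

Need Φ(δ − 1.645) = 0.8, so δ = 1.645 + 0.842 = 2.486.
δ = d·√(n/2) ⇒ d = δ/√(n/2) = 2.486/√(271/2) = 0.2136.

d ≈ 0.214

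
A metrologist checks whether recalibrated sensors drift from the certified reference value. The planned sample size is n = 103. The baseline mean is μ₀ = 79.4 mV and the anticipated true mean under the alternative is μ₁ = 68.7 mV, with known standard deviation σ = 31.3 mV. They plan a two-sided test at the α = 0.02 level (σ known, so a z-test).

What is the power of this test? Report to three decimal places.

Standardized effect: d = |μ₁ − μ₀| / σ = |68.7 − 79.4| / 31.3 = 0.3419
Noncentrality parameter: δ = d·√n = 0.3419 × √103 = 3.4694
Critical value for a two-sided test at α = 0.02: z_{α/2} = 2.326.
Power = Φ(δ − 2.326) + Φ(−δ − 2.326) = Φ(1.143) + Φ(-5.796) = 0.8735 + 0.0000 = 0.8735.

Power ≈ 0.873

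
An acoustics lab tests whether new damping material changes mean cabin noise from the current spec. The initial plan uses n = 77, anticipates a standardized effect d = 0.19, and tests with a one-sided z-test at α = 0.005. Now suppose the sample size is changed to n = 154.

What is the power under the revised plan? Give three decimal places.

Power ≈ 0.414

With n = 154: δ = d·√n = 0.19 × √154 = 2.3578. Critical value z_{0.005} = 2.576.
Revised power = Φ(δ − 2.576) = Φ(-0.218) = 0.4137.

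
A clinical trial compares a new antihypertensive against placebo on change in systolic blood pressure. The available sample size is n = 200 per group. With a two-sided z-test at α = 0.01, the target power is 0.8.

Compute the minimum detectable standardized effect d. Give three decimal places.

Need Φ(δ − 2.576) = 0.8, so δ = 2.576 + 0.842 = 3.417.
(Lower-tail contribution to power is negligible for δ > 0.)
δ = d·√(n/2) ⇒ d = δ/√(n/2) = 3.417/√(200/2) = 0.3417.

d ≈ 0.342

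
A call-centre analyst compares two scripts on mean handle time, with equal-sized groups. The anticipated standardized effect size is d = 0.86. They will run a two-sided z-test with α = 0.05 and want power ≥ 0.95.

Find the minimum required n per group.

For power 0.95 need Φ(δ − z_{0.025}) = 0.95, so δ = z_{0.025} + z_{0.05} = 1.960 + 1.645 = 3.605.
(The Φ(−δ − z_{α/2}) term is vanishingly small for δ > 0 and is dropped in the standard sample-size formula.)
δ = d·√(n/2) ⇒ n = 2(δ/d)² = 2 × (3.605 / 0.86)² = 35.14.
Rounding up, n = 36 per group.

n = 36 per group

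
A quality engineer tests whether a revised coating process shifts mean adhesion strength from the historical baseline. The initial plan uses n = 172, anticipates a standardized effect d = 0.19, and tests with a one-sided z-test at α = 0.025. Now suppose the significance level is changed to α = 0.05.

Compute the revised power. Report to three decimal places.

δ = d·√n = 0.19 × √172 = 2.4918 (unchanged). New critical value: z_{0.05} = 1.645.
Revised power = Φ(δ − 1.645) = Φ(0.847) = 0.8015.

Power ≈ 0.801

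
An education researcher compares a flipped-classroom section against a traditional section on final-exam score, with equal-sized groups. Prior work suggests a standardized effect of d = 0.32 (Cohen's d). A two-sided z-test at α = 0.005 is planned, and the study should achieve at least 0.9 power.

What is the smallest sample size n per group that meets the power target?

Set Φ(δ − 2.807) = 0.9; then δ − 2.807 = Φ⁻¹(0.9) = 1.282, giving δ = 4.089.
(For δ > 0 the lower-tail rejection region contributes negligibly to power, so the one-term inversion is standard.)
δ = d·√(n/2) ⇒ n = 2(δ/d)² = 2 × (4.089 / 0.32)² = 326.49.
Rounding up, n = 327 per group.

n = 327 per group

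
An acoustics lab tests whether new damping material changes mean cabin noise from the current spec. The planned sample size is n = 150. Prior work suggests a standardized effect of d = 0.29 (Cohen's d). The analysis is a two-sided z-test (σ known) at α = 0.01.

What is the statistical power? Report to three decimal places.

Power ≈ 0.835

Noncentrality parameter: δ = d·√n = 0.29 × √150 = 3.5518
Critical value for a two-sided test at α = 0.01: z_{α/2} = 2.576.
Power = Φ(δ − 2.576) + Φ(−δ − 2.576) = Φ(0.976) + Φ(-6.128) = 0.8355 + 0.0000 = 0.8355.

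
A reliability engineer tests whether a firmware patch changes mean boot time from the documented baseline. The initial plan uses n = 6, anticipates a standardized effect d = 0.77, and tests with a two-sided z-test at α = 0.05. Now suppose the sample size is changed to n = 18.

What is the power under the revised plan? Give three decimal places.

With n = 18: δ = d·√n = 0.77 × √18 = 3.2668. Critical value z_{0.025} = 1.960.
Revised power = Φ(δ − 1.960) + Φ(−δ − 1.960) = Φ(1.307) + Φ(-5.227) = 0.9044 + 0.0000 = 0.9044.

Power ≈ 0.904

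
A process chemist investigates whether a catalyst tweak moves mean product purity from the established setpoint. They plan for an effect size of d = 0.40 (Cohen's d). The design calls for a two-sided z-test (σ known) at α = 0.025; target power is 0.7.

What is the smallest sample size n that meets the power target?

n = 48

Set Φ(δ − 2.241) = 0.7; then δ − 2.241 = Φ⁻¹(0.7) = 0.524, giving δ = 2.766.
(Ignoring the negligible lower-tail rejection probability gives the usual closed-form inversion.)
δ = d·√n ⇒ n = (δ/d)² = (2.766 / 0.40)² = 47.81.
Round up to the next whole unit.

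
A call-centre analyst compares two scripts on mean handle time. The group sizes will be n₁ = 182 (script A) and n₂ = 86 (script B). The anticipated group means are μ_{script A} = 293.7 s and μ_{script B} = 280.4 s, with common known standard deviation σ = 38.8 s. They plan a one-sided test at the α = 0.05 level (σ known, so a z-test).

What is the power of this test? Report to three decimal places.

Power ≈ 0.835

Standardized effect: d = |μ_{script A} − μ_{script B}| / σ = |293.7 − 280.4| / 38.8 = 0.3428
Noncentrality parameter: δ = d / √(1/n₁ + 1/n₂) = 0.3428 / √(1/182 + 1/86) = 2.6196
Critical value for a one-sided test at α = 0.05: z_α = 1.645.
Power = P(Z > 1.645 − δ) = Φ(0.975) = 0.8352.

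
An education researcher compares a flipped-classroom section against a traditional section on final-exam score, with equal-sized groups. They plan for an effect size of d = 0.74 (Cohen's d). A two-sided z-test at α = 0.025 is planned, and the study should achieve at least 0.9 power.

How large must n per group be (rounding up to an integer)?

n = 46 per group

Set Φ(δ − 2.241) = 0.9; then δ − 2.241 = Φ⁻¹(0.9) = 1.282, giving δ = 3.523.
(Ignoring the negligible lower-tail rejection probability gives the usual closed-form inversion.)
δ = d·√(n/2) ⇒ n = 2(δ/d)² = 2 × (3.523 / 0.74)² = 45.33.
Round up to the next whole unit.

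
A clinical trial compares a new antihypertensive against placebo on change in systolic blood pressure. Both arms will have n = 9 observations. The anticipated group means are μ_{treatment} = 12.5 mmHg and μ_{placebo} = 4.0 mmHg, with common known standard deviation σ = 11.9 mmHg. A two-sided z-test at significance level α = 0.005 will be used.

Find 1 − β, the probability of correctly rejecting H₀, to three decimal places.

Standardized effect: d = |μ_{treatment} − μ_{placebo}| / σ = |12.5 − 4.0| / 11.9 = 0.7143
Noncentrality parameter: δ = d·√(n/2) = 0.7143 × √(9/2) = 1.5152
Two-sided α = 0.005 → critical value z_{0.0025} = 2.807.
Power = Φ(δ − 2.807) + Φ(−δ − 2.807) = Φ(-1.292) + Φ(-4.322) = 0.0982 + 0.0000 = 0.0982.

Power ≈ 0.098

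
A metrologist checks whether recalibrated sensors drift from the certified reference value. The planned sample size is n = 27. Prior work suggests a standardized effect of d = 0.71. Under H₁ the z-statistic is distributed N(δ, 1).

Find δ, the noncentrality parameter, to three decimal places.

δ ≈ 3.689

δ = d·√n = 0.71 × √27 = 3.6893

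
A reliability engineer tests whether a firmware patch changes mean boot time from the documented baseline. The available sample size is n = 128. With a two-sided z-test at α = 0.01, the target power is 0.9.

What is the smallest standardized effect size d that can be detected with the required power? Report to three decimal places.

d ≈ 0.341

Required noncentrality: δ = z_{0.005} + z_{0.10} = 2.576 + 1.282 = 3.857.
(Lower-tail contribution to power is negligible for δ > 0.)
δ = d·√n ⇒ d = δ/√n = 3.857/√128 = 0.3409.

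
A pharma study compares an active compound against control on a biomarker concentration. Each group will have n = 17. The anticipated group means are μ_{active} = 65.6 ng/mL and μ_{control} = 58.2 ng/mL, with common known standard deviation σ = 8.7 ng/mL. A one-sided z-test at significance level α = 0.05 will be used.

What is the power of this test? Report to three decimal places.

Standardized effect: d = |μ_{active} − μ_{control}| / σ = |65.6 − 58.2| / 8.7 = 0.8506
Noncentrality parameter: δ = d·√(n/2) = 0.8506 × √(17/2) = 2.4798
One-sided α = 0.05 → critical value z_{0.05} = 1.645.
Power = P(Z > 1.645 − δ) = Φ(0.835) = 0.7981.

Power ≈ 0.798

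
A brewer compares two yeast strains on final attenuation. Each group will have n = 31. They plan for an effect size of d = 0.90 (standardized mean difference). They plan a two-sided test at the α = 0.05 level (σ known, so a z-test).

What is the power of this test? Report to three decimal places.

Power ≈ 0.943

Noncentrality parameter: δ = d·√(n/2) = 0.90 × √(31/2) = 3.5433
Critical value for a two-sided test at α = 0.05: z_{α/2} = 1.960.
Power = Φ(δ − 1.960) + Φ(−δ − 1.960) = Φ(1.583) + Φ(-5.503) = 0.9433 + 0.0000 = 0.9433.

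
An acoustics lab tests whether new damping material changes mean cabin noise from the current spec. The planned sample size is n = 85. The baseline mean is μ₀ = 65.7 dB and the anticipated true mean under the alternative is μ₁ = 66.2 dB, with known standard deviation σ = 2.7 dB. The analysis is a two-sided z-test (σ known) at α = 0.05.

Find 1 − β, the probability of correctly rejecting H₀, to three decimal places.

Standardized effect: d = |μ₁ − μ₀| / σ = |66.2 − 65.7| / 2.7 = 0.1852
Noncentrality parameter: δ = d·√n = 0.1852 × √85 = 1.7073
Critical value for a two-sided test at α = 0.05: z_{α/2} = 1.960.
Power = Φ(δ − 1.960) + Φ(−δ − 1.960) = Φ(-0.253) + Φ(-3.667) = 0.4003 + 0.0001 = 0.4004.

Power ≈ 0.400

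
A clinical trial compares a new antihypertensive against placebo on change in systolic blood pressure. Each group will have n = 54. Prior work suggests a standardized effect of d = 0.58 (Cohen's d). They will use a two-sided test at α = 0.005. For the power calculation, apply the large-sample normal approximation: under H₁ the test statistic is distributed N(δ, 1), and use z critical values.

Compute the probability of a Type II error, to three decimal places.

Noncentrality parameter: δ = d·√(n/2) = 0.58 × √(54/2) = 3.0138
Two-sided α = 0.005 → critical value z_{0.0025} = 2.807.
Power = Φ(δ − 2.807) + Φ(−δ − 2.807) = Φ(0.207) + Φ(-5.821) = 0.5819 + 0.0000 = 0.5819.
Type II error: β = 1 − power = 1 − 0.5819 = 0.4181.

β ≈ 0.418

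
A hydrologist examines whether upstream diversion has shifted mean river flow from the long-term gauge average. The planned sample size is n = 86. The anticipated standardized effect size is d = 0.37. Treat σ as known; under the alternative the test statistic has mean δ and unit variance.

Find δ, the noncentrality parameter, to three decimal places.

δ = d·√n = 0.37 × √86 = 3.4312

δ ≈ 3.431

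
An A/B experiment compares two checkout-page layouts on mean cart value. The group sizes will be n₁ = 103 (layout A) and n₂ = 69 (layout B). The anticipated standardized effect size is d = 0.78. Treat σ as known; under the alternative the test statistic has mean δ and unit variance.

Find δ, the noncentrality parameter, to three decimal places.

δ ≈ 5.014

δ = d / √(1/n₁ + 1/n₂) = 0.78 / √(1/103 + 1/69) = 5.0139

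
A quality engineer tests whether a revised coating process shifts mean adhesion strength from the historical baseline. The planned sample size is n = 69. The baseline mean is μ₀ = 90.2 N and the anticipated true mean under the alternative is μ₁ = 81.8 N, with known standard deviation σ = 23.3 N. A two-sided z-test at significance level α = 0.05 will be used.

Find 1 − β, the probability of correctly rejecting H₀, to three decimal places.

Power ≈ 0.850

Standardized effect: d = |μ₁ − μ₀| / σ = |81.8 − 90.2| / 23.3 = 0.3605
Noncentrality parameter: δ = d·√n = 0.3605 × √69 = 2.9947
Critical value for a two-sided test at α = 0.05: z_{α/2} = 1.960.
Power = Φ(δ − 1.960) + Φ(−δ − 1.960) = Φ(1.035) + Φ(-4.955) = 0.8496 + 0.0000 = 0.8496.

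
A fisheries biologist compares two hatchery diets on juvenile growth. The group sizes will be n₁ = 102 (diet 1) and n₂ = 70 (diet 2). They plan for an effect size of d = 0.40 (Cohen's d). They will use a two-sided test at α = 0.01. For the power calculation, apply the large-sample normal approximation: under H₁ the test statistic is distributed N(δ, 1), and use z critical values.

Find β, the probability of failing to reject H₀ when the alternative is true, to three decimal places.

β ≈ 0.499

Noncentrality parameter: δ = d / √(1/n₁ + 1/n₂) = 0.40 / √(1/102 + 1/70) = 2.5772
Two-sided α = 0.01 → critical value z_{0.005} = 2.576.
Power = Φ(δ − 2.576) + Φ(−δ − 2.576) = Φ(0.001) + Φ(-5.153) = 0.5005 + 0.0000 = 0.5005.
Type II error: β = 1 − power = 1 − 0.5005 = 0.4995.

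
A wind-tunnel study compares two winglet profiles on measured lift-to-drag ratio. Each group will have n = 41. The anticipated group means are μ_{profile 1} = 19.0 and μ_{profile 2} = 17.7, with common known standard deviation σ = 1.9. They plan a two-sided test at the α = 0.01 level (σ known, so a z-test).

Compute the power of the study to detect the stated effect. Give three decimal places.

Standardized effect: d = |μ_{profile 1} − μ_{profile 2}| / σ = |19.0 − 17.7| / 1.9 = 0.6842
Noncentrality parameter: δ = d·√(n/2) = 0.6842 × √(41/2) = 3.0979
Two-sided α = 0.01 → critical value z_{0.005} = 2.576.
Power = Φ(δ − 2.576) + Φ(−δ − 2.576) = Φ(0.522) + Φ(-5.674) = 0.6992 + 0.0000 = 0.6992.

Power ≈ 0.699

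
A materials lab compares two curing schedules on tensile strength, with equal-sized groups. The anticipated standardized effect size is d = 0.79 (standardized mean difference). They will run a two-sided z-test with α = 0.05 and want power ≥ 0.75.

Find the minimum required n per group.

Set Φ(δ − 1.960) = 0.75; then δ − 1.960 = Φ⁻¹(0.75) = 0.674, giving δ = 2.634.
(For δ > 0 the lower-tail rejection region contributes negligibly to power, so the one-term inversion is standard.)
δ = d·√(n/2) ⇒ n = 2(δ/d)² = 2 × (2.634 / 0.79)² = 22.24.
Round up to the next whole unit.

n = 23 per group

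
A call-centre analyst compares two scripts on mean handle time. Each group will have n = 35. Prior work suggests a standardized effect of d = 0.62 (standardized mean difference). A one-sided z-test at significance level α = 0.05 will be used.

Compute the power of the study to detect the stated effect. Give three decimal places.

Power ≈ 0.829

Noncentrality parameter: δ = d·√(n/2) = 0.62 × √(35/2) = 2.5936
Critical value for a one-sided test at α = 0.05: z_α = 1.645.
Power = P(Z > 1.645 − δ) = Φ(0.949) = 0.8286.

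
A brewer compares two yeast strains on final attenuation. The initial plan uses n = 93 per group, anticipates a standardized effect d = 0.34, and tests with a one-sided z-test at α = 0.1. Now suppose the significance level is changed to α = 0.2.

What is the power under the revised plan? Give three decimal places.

Power ≈ 0.930

δ = d·√(n/2) = 0.34 × √(93/2) = 2.3185 (unchanged). New critical value: z_{0.2} = 0.842.
Revised power = Φ(δ − 0.842) = Φ(1.477) = 0.9301.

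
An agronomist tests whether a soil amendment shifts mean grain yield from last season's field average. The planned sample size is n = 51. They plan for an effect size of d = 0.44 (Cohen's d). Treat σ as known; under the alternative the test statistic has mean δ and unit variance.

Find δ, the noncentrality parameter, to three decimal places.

δ ≈ 3.142

The noncentrality parameter scales effect size by the design's sample-size factor: δ = d·√n = 0.44 × √51 = 3.1422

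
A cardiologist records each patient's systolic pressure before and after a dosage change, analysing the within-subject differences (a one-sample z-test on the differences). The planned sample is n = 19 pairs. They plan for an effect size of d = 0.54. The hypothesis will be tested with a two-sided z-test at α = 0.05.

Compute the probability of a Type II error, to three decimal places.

Noncentrality parameter: δ = d·√n = 0.54 × √19 = 2.3538
Two-sided α = 0.05 → critical value z_{0.025} = 1.960.
Power = Φ(δ − 1.960) + Φ(−δ − 1.960) = Φ(0.394) + Φ(-4.314) = 0.6532 + 0.0000 = 0.6532.
Type II error: β = 1 − power = 1 − 0.6532 = 0.3468.

β ≈ 0.347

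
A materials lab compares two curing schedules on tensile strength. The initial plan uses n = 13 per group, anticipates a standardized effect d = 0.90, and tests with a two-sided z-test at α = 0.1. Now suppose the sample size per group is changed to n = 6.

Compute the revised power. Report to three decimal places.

With n = 6 per group: δ = d·√(n/2) = 0.90 × √(6/2) = 1.5588. Critical value z_{0.05} = 1.645.
Revised power = Φ(δ − 1.645) + Φ(−δ − 1.645) = Φ(-0.086) + Φ(-3.204) = 0.4657 + 0.0007 = 0.4664.

Power ≈ 0.466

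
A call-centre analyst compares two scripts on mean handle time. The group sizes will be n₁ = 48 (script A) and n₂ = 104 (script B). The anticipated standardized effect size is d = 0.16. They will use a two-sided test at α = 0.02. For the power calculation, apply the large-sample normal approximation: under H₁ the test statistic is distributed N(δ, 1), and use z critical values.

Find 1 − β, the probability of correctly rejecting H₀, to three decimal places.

Noncentrality parameter: λ = d / √(1/n₁ + 1/n₂) = 0.16 / √(1/48 + 1/104) = 0.9169
Two-sided α = 0.02 → critical value z_{0.01} = 2.326.
Power = Φ(λ − 2.326) + Φ(−λ − 2.326) = Φ(-1.409) + Φ(-3.243) = 0.0794 + 0.0006 = 0.0799.

Power ≈ 0.080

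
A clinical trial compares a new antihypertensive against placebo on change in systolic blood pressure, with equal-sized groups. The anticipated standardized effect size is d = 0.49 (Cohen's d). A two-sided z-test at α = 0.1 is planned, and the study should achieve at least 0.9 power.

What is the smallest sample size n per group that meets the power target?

Set Φ(δ − 1.645) = 0.9; then δ − 1.645 = Φ⁻¹(0.9) = 1.282, giving δ = 2.926.
(Ignoring the negligible lower-tail rejection probability gives the usual closed-form inversion.)
δ = d·√(n/2) ⇒ n = 2(δ/d)² = 2 × (2.926 / 0.49)² = 71.34.
Round up to the next whole unit.

n = 72 per group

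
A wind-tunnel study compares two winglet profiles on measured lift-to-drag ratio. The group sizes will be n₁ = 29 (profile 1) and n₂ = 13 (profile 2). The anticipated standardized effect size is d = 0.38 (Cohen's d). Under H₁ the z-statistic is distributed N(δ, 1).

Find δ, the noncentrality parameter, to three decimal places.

δ = d / √(1/n₁ + 1/n₂) = 0.38 / √(1/29 + 1/13) = 1.1385

δ ≈ 1.138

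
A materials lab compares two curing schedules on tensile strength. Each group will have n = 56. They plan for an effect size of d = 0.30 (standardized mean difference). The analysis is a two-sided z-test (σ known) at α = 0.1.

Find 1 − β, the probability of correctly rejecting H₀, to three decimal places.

Noncentrality parameter: λ = d·√(n/2) = 0.30 × √(56/2) = 1.5875
Two-sided α = 0.1 → critical value z_{0.05} = 1.645.
Power = Φ(λ − 1.645) + Φ(−λ − 1.645) = Φ(-0.057) + Φ(-3.232) = 0.4771 + 0.0006 = 0.4777.

Power ≈ 0.478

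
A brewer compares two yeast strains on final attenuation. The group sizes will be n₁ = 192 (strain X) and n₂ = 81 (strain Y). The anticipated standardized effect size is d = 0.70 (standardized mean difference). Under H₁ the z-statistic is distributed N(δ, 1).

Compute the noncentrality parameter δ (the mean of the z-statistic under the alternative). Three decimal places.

δ ≈ 5.283

δ = d / √(1/n₁ + 1/n₂) = 0.70 / √(1/192 + 1/81) = 5.2834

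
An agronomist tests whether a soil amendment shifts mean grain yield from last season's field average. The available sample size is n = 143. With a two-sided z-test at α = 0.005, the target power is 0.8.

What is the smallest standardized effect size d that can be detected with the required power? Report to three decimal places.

Need Φ(δ − 2.807) = 0.8, so δ = 2.807 + 0.842 = 3.649.
(The second rejection-region term Φ(−δ − z_{α/2}) is negligible and dropped.)
δ = d·√n ⇒ d = δ/√n = 3.649/√143 = 0.3051.

d ≈ 0.305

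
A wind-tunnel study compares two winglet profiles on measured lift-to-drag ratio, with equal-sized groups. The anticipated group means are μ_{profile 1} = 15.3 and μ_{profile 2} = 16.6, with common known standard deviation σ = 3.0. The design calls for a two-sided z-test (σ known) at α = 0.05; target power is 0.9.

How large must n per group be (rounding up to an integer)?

Standardized effect: d = |μ_{profile 1} − μ_{profile 2}| / σ = |15.3 − 16.6| / 3.0 = 0.4333
Set Φ(δ − 1.960) = 0.9; then δ − 1.960 = Φ⁻¹(0.9) = 1.282, giving δ = 3.242.
(For δ > 0 the lower-tail rejection region contributes negligibly to power, so the one-term inversion is standard.)
δ = d·√(n/2) ⇒ n = 2(δ/d)² = 2 × (3.242 / 0.4333)² = 111.91.
Rounding up, n = 112 per group.

n = 112 per group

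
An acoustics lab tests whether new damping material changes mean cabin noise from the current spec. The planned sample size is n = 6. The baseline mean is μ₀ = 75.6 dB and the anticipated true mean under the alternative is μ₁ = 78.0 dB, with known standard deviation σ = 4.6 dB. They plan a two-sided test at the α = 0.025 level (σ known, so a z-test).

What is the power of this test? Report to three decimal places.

Power ≈ 0.168

Standardized effect: d = |μ₁ − μ₀| / σ = |78.0 − 75.6| / 4.6 = 0.5217
Noncentrality parameter: δ = d·√n = 0.5217 × √6 = 1.2780
Critical value for a two-sided test at α = 0.025: z_{α/2} = 2.241.
Power = Φ(δ − 2.241) + Φ(−δ − 2.241) = Φ(-0.963) + Φ(-3.519) = 0.1677 + 0.0002 = 0.1679.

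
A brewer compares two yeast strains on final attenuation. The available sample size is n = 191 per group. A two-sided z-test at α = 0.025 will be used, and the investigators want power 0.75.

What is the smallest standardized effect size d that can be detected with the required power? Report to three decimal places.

d ≈ 0.298

Need Φ(δ − 2.241) = 0.75, so δ = 2.241 + 0.674 = 2.916.
(The second rejection-region term Φ(−δ − z_{α/2}) is negligible and dropped.)
δ = d·√(n/2) ⇒ d = δ/√(n/2) = 2.916/√(191/2) = 0.2984.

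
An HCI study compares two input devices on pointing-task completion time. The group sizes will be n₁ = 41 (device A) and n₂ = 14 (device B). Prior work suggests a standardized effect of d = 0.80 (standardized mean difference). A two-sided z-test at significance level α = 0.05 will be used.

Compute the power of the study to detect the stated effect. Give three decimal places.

Power ≈ 0.734

Noncentrality parameter: δ = d / √(1/n₁ + 1/n₂) = 0.80 / √(1/41 + 1/14) = 2.5844
Critical value for a two-sided test at α = 0.05: z_{α/2} = 1.960.
Power = Φ(δ − 1.960) + Φ(−δ − 1.960) = Φ(0.624) + Φ(-4.544) = 0.7338 + 0.0000 = 0.7338.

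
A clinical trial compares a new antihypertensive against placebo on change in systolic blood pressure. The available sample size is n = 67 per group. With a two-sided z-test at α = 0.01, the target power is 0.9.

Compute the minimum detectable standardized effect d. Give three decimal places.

Need Φ(δ − 2.576) = 0.9, so δ = 2.576 + 1.282 = 3.857.
(Lower-tail contribution to power is negligible for δ > 0.)
δ = d·√(n/2) ⇒ d = δ/√(n/2) = 3.857/√(67/2) = 0.6665.

d ≈ 0.666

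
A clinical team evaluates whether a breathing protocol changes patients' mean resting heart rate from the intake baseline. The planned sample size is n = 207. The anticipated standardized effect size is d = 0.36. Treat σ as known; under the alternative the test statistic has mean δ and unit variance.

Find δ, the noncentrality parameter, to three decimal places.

δ = d·√n = 0.36 × √207 = 5.1795

δ ≈ 5.179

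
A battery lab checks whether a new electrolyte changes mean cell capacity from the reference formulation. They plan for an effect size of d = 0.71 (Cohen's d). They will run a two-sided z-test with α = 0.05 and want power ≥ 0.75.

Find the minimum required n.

n = 14

Set Φ(δ − 1.960) = 0.75; then δ − 1.960 = Φ⁻¹(0.75) = 0.674, giving δ = 2.634.
(For δ > 0 the lower-tail rejection region contributes negligibly to power, so the one-term inversion is standard.)
δ = d·√n ⇒ n = (δ/d)² = (2.634 / 0.71)² = 13.77.
Round up to the next whole unit.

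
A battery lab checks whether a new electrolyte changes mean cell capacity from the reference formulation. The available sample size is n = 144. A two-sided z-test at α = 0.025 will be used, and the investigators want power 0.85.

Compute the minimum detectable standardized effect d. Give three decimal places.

Need Φ(δ − 2.241) = 0.85, so δ = 2.241 + 1.036 = 3.278.
(The second rejection-region term Φ(−δ − z_{α/2}) is negligible and dropped.)
δ = d·√n ⇒ d = δ/√n = 3.278/√144 = 0.2732.

d ≈ 0.273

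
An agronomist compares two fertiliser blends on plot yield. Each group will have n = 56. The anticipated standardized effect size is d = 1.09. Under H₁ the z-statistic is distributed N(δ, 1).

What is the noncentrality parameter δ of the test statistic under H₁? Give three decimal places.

δ ≈ 5.768

The noncentrality parameter scales effect size by the design's sample-size factor: δ = d·√(n/2) = 1.09 × √(56/2) = 5.7677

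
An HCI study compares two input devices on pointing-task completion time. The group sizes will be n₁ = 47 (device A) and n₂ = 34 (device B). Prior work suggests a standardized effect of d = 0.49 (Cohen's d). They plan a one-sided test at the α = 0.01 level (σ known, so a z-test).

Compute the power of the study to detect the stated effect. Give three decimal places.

Noncentrality parameter: δ = d / √(1/n₁ + 1/n₂) = 0.49 / √(1/47 + 1/34) = 2.1764
Critical value for a one-sided test at α = 0.01: z_α = 2.326.
Power = P(Z > 2.326 − δ) = Φ(-0.150) = 0.4404.

Power ≈ 0.440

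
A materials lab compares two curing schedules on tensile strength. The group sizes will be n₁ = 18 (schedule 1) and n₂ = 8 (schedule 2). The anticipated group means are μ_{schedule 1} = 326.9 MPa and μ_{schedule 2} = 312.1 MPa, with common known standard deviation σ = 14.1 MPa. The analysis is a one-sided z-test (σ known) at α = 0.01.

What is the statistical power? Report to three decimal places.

Power ≈ 0.557

Standardized effect: d = |μ_{schedule 1} − μ_{schedule 2}| / σ = |326.9 − 312.1| / 14.1 = 1.0496
Noncentrality parameter: δ = d / √(1/n₁ + 1/n₂) = 1.0496 / √(1/18 + 1/8) = 2.4702
Critical value for a one-sided test at α = 0.01: z_α = 2.326.
Power = Φ(δ − 2.326) = Φ(0.144) = 0.5572.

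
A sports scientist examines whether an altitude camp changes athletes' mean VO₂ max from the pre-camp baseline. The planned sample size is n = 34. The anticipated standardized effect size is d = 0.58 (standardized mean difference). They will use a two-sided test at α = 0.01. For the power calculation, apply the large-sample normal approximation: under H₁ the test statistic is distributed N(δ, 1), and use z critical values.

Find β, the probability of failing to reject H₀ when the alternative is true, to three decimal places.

β ≈ 0.210

Noncentrality parameter: δ = d·√n = 0.58 × √34 = 3.3820
Two-sided α = 0.01 → critical value z_{0.005} = 2.576.
Power = Φ(δ − 2.576) + Φ(−δ − 2.576) = Φ(0.806) + Φ(-5.958) = 0.7899 + 0.0000 = 0.7899.
Type II error: β = 1 − power = 1 − 0.7899 = 0.2101.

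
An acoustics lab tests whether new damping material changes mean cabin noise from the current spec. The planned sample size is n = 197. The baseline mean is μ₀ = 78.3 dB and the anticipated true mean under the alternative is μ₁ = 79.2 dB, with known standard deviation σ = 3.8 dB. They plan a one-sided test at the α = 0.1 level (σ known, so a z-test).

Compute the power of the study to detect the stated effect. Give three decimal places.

Power ≈ 0.979

Standardized effect: d = |μ₁ − μ₀| / σ = |79.2 − 78.3| / 3.8 = 0.2368
Noncentrality parameter: δ = d·√n = 0.2368 × √197 = 3.3242
Critical value for a one-sided test at α = 0.1: z_α = 1.282.
Power = Φ(δ − 1.282) = Φ(2.043) = 0.9795.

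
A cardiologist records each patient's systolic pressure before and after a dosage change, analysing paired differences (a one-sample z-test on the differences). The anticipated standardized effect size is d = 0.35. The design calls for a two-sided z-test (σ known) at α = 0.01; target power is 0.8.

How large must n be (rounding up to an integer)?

For power 0.8 need Φ(δ − z_{0.005}) = 0.8, so δ = z_{0.005} + z_{0.20} = 2.576 + 0.842 = 3.417.
(Ignoring the negligible lower-tail rejection probability gives the usual closed-form inversion.)
δ = d·√n ⇒ n = (δ/d)² = (3.417 / 0.35)² = 95.34.
Rounding up, n = 96.

n = 96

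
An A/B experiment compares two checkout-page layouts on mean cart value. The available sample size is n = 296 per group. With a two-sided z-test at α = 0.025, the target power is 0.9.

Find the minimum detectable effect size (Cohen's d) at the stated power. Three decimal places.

d ≈ 0.290

Required noncentrality: δ = z_{0.0125} + z_{0.10} = 2.241 + 1.282 = 3.523.
(Lower-tail contribution to power is negligible for δ > 0.)
δ = d·√(n/2) ⇒ d = δ/√(n/2) = 3.523/√(296/2) = 0.2896.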